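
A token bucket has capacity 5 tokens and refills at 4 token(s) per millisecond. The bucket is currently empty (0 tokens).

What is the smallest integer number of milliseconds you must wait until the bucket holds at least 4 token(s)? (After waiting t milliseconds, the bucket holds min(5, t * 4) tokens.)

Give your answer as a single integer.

Need t * 4 >= 4, so t >= 4/4.
Smallest integer t = ceil(4/4) = 1.

Answer: 1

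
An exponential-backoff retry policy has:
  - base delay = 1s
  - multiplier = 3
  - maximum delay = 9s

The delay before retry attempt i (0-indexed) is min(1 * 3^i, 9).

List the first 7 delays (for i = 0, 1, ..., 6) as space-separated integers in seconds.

Answer: 1 3 9 9 9 9 9

Derivation:
Computing each delay:
  i=0: min(1*3^0, 9) = 1
  i=1: min(1*3^1, 9) = 3
  i=2: min(1*3^2, 9) = 9
  i=3: min(1*3^3, 9) = 9
  i=4: min(1*3^4, 9) = 9
  i=5: min(1*3^5, 9) = 9
  i=6: min(1*3^6, 9) = 9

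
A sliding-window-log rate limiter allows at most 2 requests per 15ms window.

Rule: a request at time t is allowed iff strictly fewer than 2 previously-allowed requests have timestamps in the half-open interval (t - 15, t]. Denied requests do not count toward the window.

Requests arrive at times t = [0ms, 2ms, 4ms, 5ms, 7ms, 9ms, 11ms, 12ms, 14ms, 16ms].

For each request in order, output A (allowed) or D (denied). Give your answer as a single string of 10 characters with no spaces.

Tracking allowed requests in the window:
  req#1 t=0ms: ALLOW
  req#2 t=2ms: ALLOW
  req#3 t=4ms: DENY
  req#4 t=5ms: DENY
  req#5 t=7ms: DENY
  req#6 t=9ms: DENY
  req#7 t=11ms: DENY
  req#8 t=12ms: DENY
  req#9 t=14ms: DENY
  req#10 t=16ms: ALLOW

Answer: AADDDDDDDA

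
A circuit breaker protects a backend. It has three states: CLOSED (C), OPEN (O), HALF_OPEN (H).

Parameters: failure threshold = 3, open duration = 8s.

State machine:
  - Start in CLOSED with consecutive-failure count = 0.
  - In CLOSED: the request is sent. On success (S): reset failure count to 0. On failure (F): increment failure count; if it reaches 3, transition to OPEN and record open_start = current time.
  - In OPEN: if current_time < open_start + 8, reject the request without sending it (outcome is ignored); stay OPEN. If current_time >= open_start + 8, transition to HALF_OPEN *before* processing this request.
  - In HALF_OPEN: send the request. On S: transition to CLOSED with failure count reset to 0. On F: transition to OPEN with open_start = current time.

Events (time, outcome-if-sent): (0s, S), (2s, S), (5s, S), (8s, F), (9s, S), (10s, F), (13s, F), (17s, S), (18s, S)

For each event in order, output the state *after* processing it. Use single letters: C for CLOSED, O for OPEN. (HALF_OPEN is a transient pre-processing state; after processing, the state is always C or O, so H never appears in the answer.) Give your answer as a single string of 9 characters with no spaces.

State after each event:
  event#1 t=0s outcome=S: state=CLOSED
  event#2 t=2s outcome=S: state=CLOSED
  event#3 t=5s outcome=S: state=CLOSED
  event#4 t=8s outcome=F: state=CLOSED
  event#5 t=9s outcome=S: state=CLOSED
  event#6 t=10s outcome=F: state=CLOSED
  event#7 t=13s outcome=F: state=CLOSED
  event#8 t=17s outcome=S: state=CLOSED
  event#9 t=18s outcome=S: state=CLOSED

Answer: CCCCCCCCC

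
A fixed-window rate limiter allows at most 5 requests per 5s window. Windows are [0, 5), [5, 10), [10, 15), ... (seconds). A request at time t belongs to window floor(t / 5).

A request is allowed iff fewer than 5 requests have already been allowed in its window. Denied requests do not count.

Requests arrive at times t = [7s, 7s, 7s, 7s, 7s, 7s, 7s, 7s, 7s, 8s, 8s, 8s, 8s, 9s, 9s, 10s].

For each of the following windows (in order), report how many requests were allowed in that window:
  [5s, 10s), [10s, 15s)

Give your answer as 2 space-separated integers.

Processing requests:
  req#1 t=7s (window 1): ALLOW
  req#2 t=7s (window 1): ALLOW
  req#3 t=7s (window 1): ALLOW
  req#4 t=7s (window 1): ALLOW
  req#5 t=7s (window 1): ALLOW
  req#6 t=7s (window 1): DENY
  req#7 t=7s (window 1): DENY
  req#8 t=7s (window 1): DENY
  req#9 t=7s (window 1): DENY
  req#10 t=8s (window 1): DENY
  req#11 t=8s (window 1): DENY
  req#12 t=8s (window 1): DENY
  req#13 t=8s (window 1): DENY
  req#14 t=9s (window 1): DENY
  req#15 t=9s (window 1): DENY
  req#16 t=10s (window 2): ALLOW

Allowed counts by window: 5 1

Answer: 5 1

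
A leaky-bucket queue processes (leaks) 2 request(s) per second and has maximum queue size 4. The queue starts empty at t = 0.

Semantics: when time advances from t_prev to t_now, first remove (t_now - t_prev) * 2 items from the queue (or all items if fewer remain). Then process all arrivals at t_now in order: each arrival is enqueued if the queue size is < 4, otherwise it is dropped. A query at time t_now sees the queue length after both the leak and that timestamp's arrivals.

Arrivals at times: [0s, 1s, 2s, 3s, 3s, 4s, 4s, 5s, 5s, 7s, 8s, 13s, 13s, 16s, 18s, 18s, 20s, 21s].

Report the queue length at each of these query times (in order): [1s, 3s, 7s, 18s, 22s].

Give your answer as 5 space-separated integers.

Answer: 1 2 1 2 0

Derivation:
Queue lengths at query times:
  query t=1s: backlog = 1
  query t=3s: backlog = 2
  query t=7s: backlog = 1
  query t=18s: backlog = 2
  query t=22s: backlog = 0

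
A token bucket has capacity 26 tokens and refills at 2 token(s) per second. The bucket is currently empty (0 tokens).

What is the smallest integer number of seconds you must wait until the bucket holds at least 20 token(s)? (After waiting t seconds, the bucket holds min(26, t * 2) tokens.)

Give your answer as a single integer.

Answer: 10

Derivation:
Need t * 2 >= 20, so t >= 20/2.
Smallest integer t = ceil(20/2) = 10.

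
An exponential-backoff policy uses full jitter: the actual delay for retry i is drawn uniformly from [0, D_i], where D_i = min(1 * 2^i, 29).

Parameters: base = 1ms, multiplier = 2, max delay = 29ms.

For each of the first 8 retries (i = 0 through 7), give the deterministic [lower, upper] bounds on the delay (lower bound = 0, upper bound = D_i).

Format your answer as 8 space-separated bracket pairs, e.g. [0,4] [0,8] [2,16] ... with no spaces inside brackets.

Computing bounds per retry:
  i=0: D_i=min(1*2^0,29)=1, bounds=[0,1]
  i=1: D_i=min(1*2^1,29)=2, bounds=[0,2]
  i=2: D_i=min(1*2^2,29)=4, bounds=[0,4]
  i=3: D_i=min(1*2^3,29)=8, bounds=[0,8]
  i=4: D_i=min(1*2^4,29)=16, bounds=[0,16]
  i=5: D_i=min(1*2^5,29)=29, bounds=[0,29]
  i=6: D_i=min(1*2^6,29)=29, bounds=[0,29]
  i=7: D_i=min(1*2^7,29)=29, bounds=[0,29]

Answer: [0,1] [0,2] [0,4] [0,8] [0,16] [0,29] [0,29] [0,29]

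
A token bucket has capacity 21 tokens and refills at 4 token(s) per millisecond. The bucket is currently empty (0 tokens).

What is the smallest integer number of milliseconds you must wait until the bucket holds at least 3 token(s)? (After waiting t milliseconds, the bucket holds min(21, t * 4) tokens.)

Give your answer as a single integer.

Answer: 1

Derivation:
Need t * 4 >= 3, so t >= 3/4.
Smallest integer t = ceil(3/4) = 1.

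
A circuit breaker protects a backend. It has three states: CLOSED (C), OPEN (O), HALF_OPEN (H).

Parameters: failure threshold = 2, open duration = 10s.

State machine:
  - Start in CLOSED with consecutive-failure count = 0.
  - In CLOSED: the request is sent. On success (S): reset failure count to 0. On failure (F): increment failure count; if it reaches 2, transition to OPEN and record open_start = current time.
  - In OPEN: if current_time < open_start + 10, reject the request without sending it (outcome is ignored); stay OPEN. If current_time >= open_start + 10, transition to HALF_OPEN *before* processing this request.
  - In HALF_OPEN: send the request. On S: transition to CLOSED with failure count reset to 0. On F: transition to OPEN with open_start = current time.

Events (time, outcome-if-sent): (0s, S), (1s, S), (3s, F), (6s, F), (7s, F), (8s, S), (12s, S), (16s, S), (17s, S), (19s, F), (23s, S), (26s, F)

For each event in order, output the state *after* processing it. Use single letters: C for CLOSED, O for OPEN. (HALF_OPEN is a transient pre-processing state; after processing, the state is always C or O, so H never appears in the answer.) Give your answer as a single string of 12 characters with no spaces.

Answer: CCCOOOOCCCCC

Derivation:
State after each event:
  event#1 t=0s outcome=S: state=CLOSED
  event#2 t=1s outcome=S: state=CLOSED
  event#3 t=3s outcome=F: state=CLOSED
  event#4 t=6s outcome=F: state=OPEN
  event#5 t=7s outcome=F: state=OPEN
  event#6 t=8s outcome=S: state=OPEN
  event#7 t=12s outcome=S: state=OPEN
  event#8 t=16s outcome=S: state=CLOSED
  event#9 t=17s outcome=S: state=CLOSED
  event#10 t=19s outcome=F: state=CLOSED
  event#11 t=23s outcome=S: state=CLOSED
  event#12 t=26s outcome=F: state=CLOSED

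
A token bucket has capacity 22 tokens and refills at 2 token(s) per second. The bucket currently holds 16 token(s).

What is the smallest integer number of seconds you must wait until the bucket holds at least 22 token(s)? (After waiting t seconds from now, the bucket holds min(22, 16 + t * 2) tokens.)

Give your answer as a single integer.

Answer: 3

Derivation:
Need 16 + t * 2 >= 22, so t >= 6/2.
Smallest integer t = ceil(6/2) = 3.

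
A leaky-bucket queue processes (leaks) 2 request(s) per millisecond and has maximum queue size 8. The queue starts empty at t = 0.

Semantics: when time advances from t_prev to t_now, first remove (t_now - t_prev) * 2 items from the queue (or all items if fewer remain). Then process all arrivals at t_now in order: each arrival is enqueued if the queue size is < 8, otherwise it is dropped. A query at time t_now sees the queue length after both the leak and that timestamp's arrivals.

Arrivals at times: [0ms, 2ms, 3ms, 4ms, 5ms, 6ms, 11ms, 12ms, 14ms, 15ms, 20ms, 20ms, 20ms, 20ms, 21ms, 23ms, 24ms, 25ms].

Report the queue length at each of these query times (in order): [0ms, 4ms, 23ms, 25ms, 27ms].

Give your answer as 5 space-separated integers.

Queue lengths at query times:
  query t=0ms: backlog = 1
  query t=4ms: backlog = 1
  query t=23ms: backlog = 1
  query t=25ms: backlog = 1
  query t=27ms: backlog = 0

Answer: 1 1 1 1 0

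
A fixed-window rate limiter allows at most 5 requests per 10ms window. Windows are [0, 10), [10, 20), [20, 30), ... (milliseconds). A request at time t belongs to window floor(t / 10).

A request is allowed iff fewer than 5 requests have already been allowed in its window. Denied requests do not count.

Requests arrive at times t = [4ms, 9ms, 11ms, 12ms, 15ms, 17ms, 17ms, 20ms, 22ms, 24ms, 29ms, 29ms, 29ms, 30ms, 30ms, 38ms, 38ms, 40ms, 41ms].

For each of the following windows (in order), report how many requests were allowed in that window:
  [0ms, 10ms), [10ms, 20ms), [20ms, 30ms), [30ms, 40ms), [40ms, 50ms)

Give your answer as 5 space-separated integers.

Answer: 2 5 5 4 2

Derivation:
Processing requests:
  req#1 t=4ms (window 0): ALLOW
  req#2 t=9ms (window 0): ALLOW
  req#3 t=11ms (window 1): ALLOW
  req#4 t=12ms (window 1): ALLOW
  req#5 t=15ms (window 1): ALLOW
  req#6 t=17ms (window 1): ALLOW
  req#7 t=17ms (window 1): ALLOW
  req#8 t=20ms (window 2): ALLOW
  req#9 t=22ms (window 2): ALLOW
  req#10 t=24ms (window 2): ALLOW
  req#11 t=29ms (window 2): ALLOW
  req#12 t=29ms (window 2): ALLOW
  req#13 t=29ms (window 2): DENY
  req#14 t=30ms (window 3): ALLOW
  req#15 t=30ms (window 3): ALLOW
  req#16 t=38ms (window 3): ALLOW
  req#17 t=38ms (window 3): ALLOW
  req#18 t=40ms (window 4): ALLOW
  req#19 t=41ms (window 4): ALLOW

Allowed counts by window: 2 5 5 4 2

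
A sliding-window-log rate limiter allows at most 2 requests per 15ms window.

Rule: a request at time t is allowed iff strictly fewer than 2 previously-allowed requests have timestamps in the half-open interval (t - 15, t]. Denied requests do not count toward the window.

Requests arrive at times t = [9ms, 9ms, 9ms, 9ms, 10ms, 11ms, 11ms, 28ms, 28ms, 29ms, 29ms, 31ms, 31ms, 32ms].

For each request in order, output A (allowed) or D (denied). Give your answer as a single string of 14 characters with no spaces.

Tracking allowed requests in the window:
  req#1 t=9ms: ALLOW
  req#2 t=9ms: ALLOW
  req#3 t=9ms: DENY
  req#4 t=9ms: DENY
  req#5 t=10ms: DENY
  req#6 t=11ms: DENY
  req#7 t=11ms: DENY
  req#8 t=28ms: ALLOW
  req#9 t=28ms: ALLOW
  req#10 t=29ms: DENY
  req#11 t=29ms: DENY
  req#12 t=31ms: DENY
  req#13 t=31ms: DENY
  req#14 t=32ms: DENY

Answer: AADDDDDAADDDDD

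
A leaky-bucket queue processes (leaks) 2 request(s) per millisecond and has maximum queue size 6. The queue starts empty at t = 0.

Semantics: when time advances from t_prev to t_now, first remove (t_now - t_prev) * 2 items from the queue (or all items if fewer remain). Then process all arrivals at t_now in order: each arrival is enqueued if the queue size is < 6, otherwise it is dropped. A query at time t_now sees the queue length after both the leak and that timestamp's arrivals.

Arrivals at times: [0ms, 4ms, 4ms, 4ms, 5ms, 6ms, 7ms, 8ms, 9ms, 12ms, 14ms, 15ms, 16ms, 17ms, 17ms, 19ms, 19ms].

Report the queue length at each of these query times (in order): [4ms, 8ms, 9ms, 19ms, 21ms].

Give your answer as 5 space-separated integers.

Queue lengths at query times:
  query t=4ms: backlog = 3
  query t=8ms: backlog = 1
  query t=9ms: backlog = 1
  query t=19ms: backlog = 2
  query t=21ms: backlog = 0

Answer: 3 1 1 2 0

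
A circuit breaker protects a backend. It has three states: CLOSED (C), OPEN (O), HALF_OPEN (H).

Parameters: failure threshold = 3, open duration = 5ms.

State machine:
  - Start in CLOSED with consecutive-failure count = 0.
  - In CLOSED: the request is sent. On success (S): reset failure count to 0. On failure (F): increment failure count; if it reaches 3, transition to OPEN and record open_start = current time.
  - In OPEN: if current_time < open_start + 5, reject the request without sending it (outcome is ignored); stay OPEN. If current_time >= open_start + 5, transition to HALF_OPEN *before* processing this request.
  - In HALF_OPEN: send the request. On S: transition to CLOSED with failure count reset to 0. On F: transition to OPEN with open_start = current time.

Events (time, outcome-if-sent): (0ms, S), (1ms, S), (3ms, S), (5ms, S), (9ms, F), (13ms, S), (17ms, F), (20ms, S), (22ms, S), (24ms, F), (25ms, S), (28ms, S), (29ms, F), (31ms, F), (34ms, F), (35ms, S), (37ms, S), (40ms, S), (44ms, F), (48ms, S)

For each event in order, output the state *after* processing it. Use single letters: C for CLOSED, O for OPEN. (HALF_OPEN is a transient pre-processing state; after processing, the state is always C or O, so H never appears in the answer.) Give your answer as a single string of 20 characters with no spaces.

State after each event:
  event#1 t=0ms outcome=S: state=CLOSED
  event#2 t=1ms outcome=S: state=CLOSED
  event#3 t=3ms outcome=S: state=CLOSED
  event#4 t=5ms outcome=S: state=CLOSED
  event#5 t=9ms outcome=F: state=CLOSED
  event#6 t=13ms outcome=S: state=CLOSED
  event#7 t=17ms outcome=F: state=CLOSED
  event#8 t=20ms outcome=S: state=CLOSED
  event#9 t=22ms outcome=S: state=CLOSED
  event#10 t=24ms outcome=F: state=CLOSED
  event#11 t=25ms outcome=S: state=CLOSED
  event#12 t=28ms outcome=S: state=CLOSED
  event#13 t=29ms outcome=F: state=CLOSED
  event#14 t=31ms outcome=F: state=CLOSED
  event#15 t=34ms outcome=F: state=OPEN
  event#16 t=35ms outcome=S: state=OPEN
  event#17 t=37ms outcome=S: state=OPEN
  event#18 t=40ms outcome=S: state=CLOSED
  event#19 t=44ms outcome=F: state=CLOSED
  event#20 t=48ms outcome=S: state=CLOSED

Answer: CCCCCCCCCCCCCCOOOCCC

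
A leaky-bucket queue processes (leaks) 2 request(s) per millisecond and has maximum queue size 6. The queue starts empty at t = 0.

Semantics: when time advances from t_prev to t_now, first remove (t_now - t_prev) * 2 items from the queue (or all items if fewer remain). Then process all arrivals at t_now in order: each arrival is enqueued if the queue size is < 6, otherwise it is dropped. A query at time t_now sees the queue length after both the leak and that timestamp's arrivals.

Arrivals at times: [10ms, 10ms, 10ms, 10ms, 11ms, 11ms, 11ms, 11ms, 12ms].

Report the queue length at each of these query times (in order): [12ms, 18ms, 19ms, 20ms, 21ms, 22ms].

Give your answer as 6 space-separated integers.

Answer: 5 0 0 0 0 0

Derivation:
Queue lengths at query times:
  query t=12ms: backlog = 5
  query t=18ms: backlog = 0
  query t=19ms: backlog = 0
  query t=20ms: backlog = 0
  query t=21ms: backlog = 0
  query t=22ms: backlog = 0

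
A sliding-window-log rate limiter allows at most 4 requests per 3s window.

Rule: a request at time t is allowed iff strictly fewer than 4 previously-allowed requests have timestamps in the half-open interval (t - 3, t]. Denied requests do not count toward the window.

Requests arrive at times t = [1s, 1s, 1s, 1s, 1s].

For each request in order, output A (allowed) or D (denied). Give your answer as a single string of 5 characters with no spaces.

Tracking allowed requests in the window:
  req#1 t=1s: ALLOW
  req#2 t=1s: ALLOW
  req#3 t=1s: ALLOW
  req#4 t=1s: ALLOW
  req#5 t=1s: DENY

Answer: AAAAD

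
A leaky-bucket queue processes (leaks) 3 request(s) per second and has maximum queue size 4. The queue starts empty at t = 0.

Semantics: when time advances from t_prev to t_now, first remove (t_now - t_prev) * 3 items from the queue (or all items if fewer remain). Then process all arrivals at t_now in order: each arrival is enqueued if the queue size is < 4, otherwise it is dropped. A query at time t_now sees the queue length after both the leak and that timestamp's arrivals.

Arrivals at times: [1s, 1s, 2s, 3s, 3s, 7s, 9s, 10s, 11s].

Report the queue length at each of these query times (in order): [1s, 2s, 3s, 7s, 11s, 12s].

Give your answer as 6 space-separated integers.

Queue lengths at query times:
  query t=1s: backlog = 2
  query t=2s: backlog = 1
  query t=3s: backlog = 2
  query t=7s: backlog = 1
  query t=11s: backlog = 1
  query t=12s: backlog = 0

Answer: 2 1 2 1 1 0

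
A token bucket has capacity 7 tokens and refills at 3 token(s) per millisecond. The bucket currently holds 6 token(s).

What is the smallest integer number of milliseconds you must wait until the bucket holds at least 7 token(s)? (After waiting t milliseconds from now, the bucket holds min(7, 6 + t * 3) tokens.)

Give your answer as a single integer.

Need 6 + t * 3 >= 7, so t >= 1/3.
Smallest integer t = ceil(1/3) = 1.

Answer: 1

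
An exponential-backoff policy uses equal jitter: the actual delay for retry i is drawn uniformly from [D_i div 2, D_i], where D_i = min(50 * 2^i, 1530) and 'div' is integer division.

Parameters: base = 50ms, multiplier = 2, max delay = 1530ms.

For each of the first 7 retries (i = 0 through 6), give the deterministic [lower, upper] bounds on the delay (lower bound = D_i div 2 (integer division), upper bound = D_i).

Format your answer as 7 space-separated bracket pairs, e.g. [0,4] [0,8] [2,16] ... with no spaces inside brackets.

Computing bounds per retry:
  i=0: D_i=min(50*2^0,1530)=50, bounds=[25,50]
  i=1: D_i=min(50*2^1,1530)=100, bounds=[50,100]
  i=2: D_i=min(50*2^2,1530)=200, bounds=[100,200]
  i=3: D_i=min(50*2^3,1530)=400, bounds=[200,400]
  i=4: D_i=min(50*2^4,1530)=800, bounds=[400,800]
  i=5: D_i=min(50*2^5,1530)=1530, bounds=[765,1530]
  i=6: D_i=min(50*2^6,1530)=1530, bounds=[765,1530]

Answer: [25,50] [50,100] [100,200] [200,400] [400,800] [765,1530] [765,1530]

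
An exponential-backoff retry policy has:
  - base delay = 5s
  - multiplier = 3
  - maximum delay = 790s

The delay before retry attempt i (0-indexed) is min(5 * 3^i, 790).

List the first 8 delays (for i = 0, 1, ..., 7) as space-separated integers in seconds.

Computing each delay:
  i=0: min(5*3^0, 790) = 5
  i=1: min(5*3^1, 790) = 15
  i=2: min(5*3^2, 790) = 45
  i=3: min(5*3^3, 790) = 135
  i=4: min(5*3^4, 790) = 405
  i=5: min(5*3^5, 790) = 790
  i=6: min(5*3^6, 790) = 790
  i=7: min(5*3^7, 790) = 790

Answer: 5 15 45 135 405 790 790 790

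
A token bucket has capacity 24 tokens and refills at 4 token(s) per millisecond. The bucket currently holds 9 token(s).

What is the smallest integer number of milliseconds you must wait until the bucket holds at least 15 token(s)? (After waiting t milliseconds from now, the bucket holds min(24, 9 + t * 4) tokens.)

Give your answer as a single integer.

Need 9 + t * 4 >= 15, so t >= 6/4.
Smallest integer t = ceil(6/4) = 2.

Answer: 2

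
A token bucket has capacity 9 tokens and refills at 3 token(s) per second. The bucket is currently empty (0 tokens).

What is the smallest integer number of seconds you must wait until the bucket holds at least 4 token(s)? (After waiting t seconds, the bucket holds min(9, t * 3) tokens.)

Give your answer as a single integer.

Answer: 2

Derivation:
Need t * 3 >= 4, so t >= 4/3.
Smallest integer t = ceil(4/3) = 2.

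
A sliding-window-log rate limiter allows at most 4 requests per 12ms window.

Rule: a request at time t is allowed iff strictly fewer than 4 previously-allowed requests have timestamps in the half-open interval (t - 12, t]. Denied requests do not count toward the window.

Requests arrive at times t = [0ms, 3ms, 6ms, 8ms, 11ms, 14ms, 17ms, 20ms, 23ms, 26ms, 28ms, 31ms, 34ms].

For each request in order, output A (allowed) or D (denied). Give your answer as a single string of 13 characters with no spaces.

Tracking allowed requests in the window:
  req#1 t=0ms: ALLOW
  req#2 t=3ms: ALLOW
  req#3 t=6ms: ALLOW
  req#4 t=8ms: ALLOW
  req#5 t=11ms: DENY
  req#6 t=14ms: ALLOW
  req#7 t=17ms: ALLOW
  req#8 t=20ms: ALLOW
  req#9 t=23ms: ALLOW
  req#10 t=26ms: ALLOW
  req#11 t=28ms: DENY
  req#12 t=31ms: ALLOW
  req#13 t=34ms: ALLOW

Answer: AAAADAAAAADAA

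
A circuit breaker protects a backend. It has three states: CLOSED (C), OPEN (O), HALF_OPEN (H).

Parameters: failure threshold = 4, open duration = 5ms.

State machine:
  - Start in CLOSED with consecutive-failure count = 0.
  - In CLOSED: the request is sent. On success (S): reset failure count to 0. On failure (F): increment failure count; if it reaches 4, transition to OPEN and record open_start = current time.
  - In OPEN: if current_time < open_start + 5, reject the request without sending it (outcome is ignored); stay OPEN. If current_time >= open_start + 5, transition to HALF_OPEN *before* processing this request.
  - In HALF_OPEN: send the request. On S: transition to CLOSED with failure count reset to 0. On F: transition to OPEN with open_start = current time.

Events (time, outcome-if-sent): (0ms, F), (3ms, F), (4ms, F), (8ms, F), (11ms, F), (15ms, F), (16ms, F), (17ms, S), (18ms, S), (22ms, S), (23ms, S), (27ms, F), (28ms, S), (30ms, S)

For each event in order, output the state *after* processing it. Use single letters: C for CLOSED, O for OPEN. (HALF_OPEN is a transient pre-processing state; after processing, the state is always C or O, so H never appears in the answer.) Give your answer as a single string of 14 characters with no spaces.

State after each event:
  event#1 t=0ms outcome=F: state=CLOSED
  event#2 t=3ms outcome=F: state=CLOSED
  event#3 t=4ms outcome=F: state=CLOSED
  event#4 t=8ms outcome=F: state=OPEN
  event#5 t=11ms outcome=F: state=OPEN
  event#6 t=15ms outcome=F: state=OPEN
  event#7 t=16ms outcome=F: state=OPEN
  event#8 t=17ms outcome=S: state=OPEN
  event#9 t=18ms outcome=S: state=OPEN
  event#10 t=22ms outcome=S: state=CLOSED
  event#11 t=23ms outcome=S: state=CLOSED
  event#12 t=27ms outcome=F: state=CLOSED
  event#13 t=28ms outcome=S: state=CLOSED
  event#14 t=30ms outcome=S: state=CLOSED

Answer: CCCOOOOOOCCCCC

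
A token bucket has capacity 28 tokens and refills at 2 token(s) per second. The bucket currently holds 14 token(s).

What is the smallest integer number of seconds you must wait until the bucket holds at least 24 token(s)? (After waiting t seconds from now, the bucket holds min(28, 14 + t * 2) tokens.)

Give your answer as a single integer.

Answer: 5

Derivation:
Need 14 + t * 2 >= 24, so t >= 10/2.
Smallest integer t = ceil(10/2) = 5.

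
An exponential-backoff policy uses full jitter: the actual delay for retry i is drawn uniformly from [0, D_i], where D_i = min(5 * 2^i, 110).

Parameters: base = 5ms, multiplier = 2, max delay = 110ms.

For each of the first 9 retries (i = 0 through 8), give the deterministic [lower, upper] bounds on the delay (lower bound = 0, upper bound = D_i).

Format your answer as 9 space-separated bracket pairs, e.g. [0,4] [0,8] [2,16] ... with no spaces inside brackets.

Answer: [0,5] [0,10] [0,20] [0,40] [0,80] [0,110] [0,110] [0,110] [0,110]

Derivation:
Computing bounds per retry:
  i=0: D_i=min(5*2^0,110)=5, bounds=[0,5]
  i=1: D_i=min(5*2^1,110)=10, bounds=[0,10]
  i=2: D_i=min(5*2^2,110)=20, bounds=[0,20]
  i=3: D_i=min(5*2^3,110)=40, bounds=[0,40]
  i=4: D_i=min(5*2^4,110)=80, bounds=[0,80]
  i=5: D_i=min(5*2^5,110)=110, bounds=[0,110]
  i=6: D_i=min(5*2^6,110)=110, bounds=[0,110]
  i=7: D_i=min(5*2^7,110)=110, bounds=[0,110]
  i=8: D_i=min(5*2^8,110)=110, bounds=[0,110]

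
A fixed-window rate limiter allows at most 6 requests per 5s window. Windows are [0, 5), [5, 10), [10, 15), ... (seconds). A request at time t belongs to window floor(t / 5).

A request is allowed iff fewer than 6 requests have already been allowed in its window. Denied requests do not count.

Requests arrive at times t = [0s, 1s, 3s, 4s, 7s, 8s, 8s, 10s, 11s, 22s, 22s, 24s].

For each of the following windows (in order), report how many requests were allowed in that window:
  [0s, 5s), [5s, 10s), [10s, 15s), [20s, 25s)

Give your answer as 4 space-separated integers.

Answer: 4 3 2 3

Derivation:
Processing requests:
  req#1 t=0s (window 0): ALLOW
  req#2 t=1s (window 0): ALLOW
  req#3 t=3s (window 0): ALLOW
  req#4 t=4s (window 0): ALLOW
  req#5 t=7s (window 1): ALLOW
  req#6 t=8s (window 1): ALLOW
  req#7 t=8s (window 1): ALLOW
  req#8 t=10s (window 2): ALLOW
  req#9 t=11s (window 2): ALLOW
  req#10 t=22s (window 4): ALLOW
  req#11 t=22s (window 4): ALLOW
  req#12 t=24s (window 4): ALLOW

Allowed counts by window: 4 3 2 3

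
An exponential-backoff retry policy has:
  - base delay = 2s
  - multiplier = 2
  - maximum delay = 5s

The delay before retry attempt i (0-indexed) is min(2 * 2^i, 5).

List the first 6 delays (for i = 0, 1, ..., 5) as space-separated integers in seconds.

Computing each delay:
  i=0: min(2*2^0, 5) = 2
  i=1: min(2*2^1, 5) = 4
  i=2: min(2*2^2, 5) = 5
  i=3: min(2*2^3, 5) = 5
  i=4: min(2*2^4, 5) = 5
  i=5: min(2*2^5, 5) = 5

Answer: 2 4 5 5 5 5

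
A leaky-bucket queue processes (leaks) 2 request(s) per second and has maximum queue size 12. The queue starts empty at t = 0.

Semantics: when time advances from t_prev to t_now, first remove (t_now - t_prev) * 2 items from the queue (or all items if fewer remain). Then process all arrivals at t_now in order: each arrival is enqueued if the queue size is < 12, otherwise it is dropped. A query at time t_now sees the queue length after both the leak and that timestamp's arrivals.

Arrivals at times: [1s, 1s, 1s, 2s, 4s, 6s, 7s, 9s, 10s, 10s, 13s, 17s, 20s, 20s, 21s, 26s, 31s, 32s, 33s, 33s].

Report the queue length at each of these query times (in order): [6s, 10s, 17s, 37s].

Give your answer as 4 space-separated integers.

Queue lengths at query times:
  query t=6s: backlog = 1
  query t=10s: backlog = 2
  query t=17s: backlog = 1
  query t=37s: backlog = 0

Answer: 1 2 1 0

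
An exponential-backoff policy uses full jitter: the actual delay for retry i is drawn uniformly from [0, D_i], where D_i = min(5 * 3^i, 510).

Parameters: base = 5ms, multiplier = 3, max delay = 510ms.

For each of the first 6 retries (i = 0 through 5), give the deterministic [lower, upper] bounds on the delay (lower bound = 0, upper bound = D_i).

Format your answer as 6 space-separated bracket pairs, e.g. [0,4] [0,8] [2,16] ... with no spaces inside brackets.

Computing bounds per retry:
  i=0: D_i=min(5*3^0,510)=5, bounds=[0,5]
  i=1: D_i=min(5*3^1,510)=15, bounds=[0,15]
  i=2: D_i=min(5*3^2,510)=45, bounds=[0,45]
  i=3: D_i=min(5*3^3,510)=135, bounds=[0,135]
  i=4: D_i=min(5*3^4,510)=405, bounds=[0,405]
  i=5: D_i=min(5*3^5,510)=510, bounds=[0,510]

Answer: [0,5] [0,15] [0,45] [0,135] [0,405] [0,510]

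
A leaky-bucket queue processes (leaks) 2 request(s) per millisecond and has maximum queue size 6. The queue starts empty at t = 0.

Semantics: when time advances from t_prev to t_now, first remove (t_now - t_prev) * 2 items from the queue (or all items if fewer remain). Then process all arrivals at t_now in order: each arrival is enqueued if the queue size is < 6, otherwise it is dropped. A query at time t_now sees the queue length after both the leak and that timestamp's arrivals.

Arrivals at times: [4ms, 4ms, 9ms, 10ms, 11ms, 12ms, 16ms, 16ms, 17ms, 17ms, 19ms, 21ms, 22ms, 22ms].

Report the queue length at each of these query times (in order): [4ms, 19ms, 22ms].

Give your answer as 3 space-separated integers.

Queue lengths at query times:
  query t=4ms: backlog = 2
  query t=19ms: backlog = 1
  query t=22ms: backlog = 2

Answer: 2 1 2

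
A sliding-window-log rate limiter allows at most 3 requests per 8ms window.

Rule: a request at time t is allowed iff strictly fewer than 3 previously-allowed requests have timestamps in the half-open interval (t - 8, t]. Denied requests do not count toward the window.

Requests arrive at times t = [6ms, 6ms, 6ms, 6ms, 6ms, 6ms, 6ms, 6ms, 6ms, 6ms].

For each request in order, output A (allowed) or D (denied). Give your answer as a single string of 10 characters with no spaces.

Answer: AAADDDDDDD

Derivation:
Tracking allowed requests in the window:
  req#1 t=6ms: ALLOW
  req#2 t=6ms: ALLOW
  req#3 t=6ms: ALLOW
  req#4 t=6ms: DENY
  req#5 t=6ms: DENY
  req#6 t=6ms: DENY
  req#7 t=6ms: DENY
  req#8 t=6ms: DENY
  req#9 t=6ms: DENY
  req#10 t=6ms: DENY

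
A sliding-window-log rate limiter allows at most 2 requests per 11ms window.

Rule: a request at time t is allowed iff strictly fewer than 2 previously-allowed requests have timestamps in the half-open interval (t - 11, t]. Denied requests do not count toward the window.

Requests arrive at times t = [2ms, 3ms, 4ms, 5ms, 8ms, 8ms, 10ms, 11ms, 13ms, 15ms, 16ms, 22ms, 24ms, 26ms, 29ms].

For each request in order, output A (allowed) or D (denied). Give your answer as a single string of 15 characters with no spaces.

Tracking allowed requests in the window:
  req#1 t=2ms: ALLOW
  req#2 t=3ms: ALLOW
  req#3 t=4ms: DENY
  req#4 t=5ms: DENY
  req#5 t=8ms: DENY
  req#6 t=8ms: DENY
  req#7 t=10ms: DENY
  req#8 t=11ms: DENY
  req#9 t=13ms: ALLOW
  req#10 t=15ms: ALLOW
  req#11 t=16ms: DENY
  req#12 t=22ms: DENY
  req#13 t=24ms: ALLOW
  req#14 t=26ms: ALLOW
  req#15 t=29ms: DENY

Answer: AADDDDDDAADDAAD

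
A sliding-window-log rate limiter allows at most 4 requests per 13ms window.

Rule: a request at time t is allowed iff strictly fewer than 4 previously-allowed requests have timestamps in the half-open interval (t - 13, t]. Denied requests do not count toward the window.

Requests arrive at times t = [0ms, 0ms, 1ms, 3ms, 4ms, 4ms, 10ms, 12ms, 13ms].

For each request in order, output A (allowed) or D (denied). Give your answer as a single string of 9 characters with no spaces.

Tracking allowed requests in the window:
  req#1 t=0ms: ALLOW
  req#2 t=0ms: ALLOW
  req#3 t=1ms: ALLOW
  req#4 t=3ms: ALLOW
  req#5 t=4ms: DENY
  req#6 t=4ms: DENY
  req#7 t=10ms: DENY
  req#8 t=12ms: DENY
  req#9 t=13ms: ALLOW

Answer: AAAADDDDA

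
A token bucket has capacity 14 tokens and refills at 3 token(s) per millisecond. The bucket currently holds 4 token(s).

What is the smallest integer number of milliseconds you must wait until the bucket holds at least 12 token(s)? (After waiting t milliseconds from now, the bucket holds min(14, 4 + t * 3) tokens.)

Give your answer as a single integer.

Need 4 + t * 3 >= 12, so t >= 8/3.
Smallest integer t = ceil(8/3) = 3.

Answer: 3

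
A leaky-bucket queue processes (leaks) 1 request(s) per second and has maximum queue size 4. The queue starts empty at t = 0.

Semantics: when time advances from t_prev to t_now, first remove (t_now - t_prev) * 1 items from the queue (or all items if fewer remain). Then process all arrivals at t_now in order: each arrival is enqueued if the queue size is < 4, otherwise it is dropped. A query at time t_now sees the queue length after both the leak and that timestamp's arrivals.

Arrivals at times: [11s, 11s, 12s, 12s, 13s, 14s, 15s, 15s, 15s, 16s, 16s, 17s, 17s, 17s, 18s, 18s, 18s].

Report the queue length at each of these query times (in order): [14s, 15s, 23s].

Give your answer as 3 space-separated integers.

Queue lengths at query times:
  query t=14s: backlog = 3
  query t=15s: backlog = 4
  query t=23s: backlog = 0

Answer: 3 4 0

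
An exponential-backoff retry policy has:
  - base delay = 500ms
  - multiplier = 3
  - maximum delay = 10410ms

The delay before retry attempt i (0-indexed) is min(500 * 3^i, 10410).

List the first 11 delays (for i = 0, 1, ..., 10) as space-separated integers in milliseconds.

Answer: 500 1500 4500 10410 10410 10410 10410 10410 10410 10410 10410

Derivation:
Computing each delay:
  i=0: min(500*3^0, 10410) = 500
  i=1: min(500*3^1, 10410) = 1500
  i=2: min(500*3^2, 10410) = 4500
  i=3: min(500*3^3, 10410) = 10410
  i=4: min(500*3^4, 10410) = 10410
  i=5: min(500*3^5, 10410) = 10410
  i=6: min(500*3^6, 10410) = 10410
  i=7: min(500*3^7, 10410) = 10410
  i=8: min(500*3^8, 10410) = 10410
  i=9: min(500*3^9, 10410) = 10410
  i=10: min(500*3^10, 10410) = 10410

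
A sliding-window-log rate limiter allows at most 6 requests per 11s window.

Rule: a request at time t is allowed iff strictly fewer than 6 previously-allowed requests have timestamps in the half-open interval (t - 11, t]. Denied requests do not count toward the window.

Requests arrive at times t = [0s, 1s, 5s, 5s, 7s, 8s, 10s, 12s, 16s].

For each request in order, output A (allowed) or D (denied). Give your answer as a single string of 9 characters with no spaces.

Answer: AAAAAADAA

Derivation:
Tracking allowed requests in the window:
  req#1 t=0s: ALLOW
  req#2 t=1s: ALLOW
  req#3 t=5s: ALLOW
  req#4 t=5s: ALLOW
  req#5 t=7s: ALLOW
  req#6 t=8s: ALLOW
  req#7 t=10s: DENY
  req#8 t=12s: ALLOW
  req#9 t=16s: ALLOW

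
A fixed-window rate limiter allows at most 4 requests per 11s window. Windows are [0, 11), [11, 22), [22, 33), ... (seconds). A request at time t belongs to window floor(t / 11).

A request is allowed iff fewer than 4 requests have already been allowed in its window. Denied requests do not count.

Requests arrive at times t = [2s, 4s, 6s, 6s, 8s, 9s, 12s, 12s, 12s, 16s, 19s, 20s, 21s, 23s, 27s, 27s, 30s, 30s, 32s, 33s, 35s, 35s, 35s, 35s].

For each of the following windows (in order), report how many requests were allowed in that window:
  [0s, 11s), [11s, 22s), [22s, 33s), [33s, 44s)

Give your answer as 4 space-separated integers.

Answer: 4 4 4 4

Derivation:
Processing requests:
  req#1 t=2s (window 0): ALLOW
  req#2 t=4s (window 0): ALLOW
  req#3 t=6s (window 0): ALLOW
  req#4 t=6s (window 0): ALLOW
  req#5 t=8s (window 0): DENY
  req#6 t=9s (window 0): DENY
  req#7 t=12s (window 1): ALLOW
  req#8 t=12s (window 1): ALLOW
  req#9 t=12s (window 1): ALLOW
  req#10 t=16s (window 1): ALLOW
  req#11 t=19s (window 1): DENY
  req#12 t=20s (window 1): DENY
  req#13 t=21s (window 1): DENY
  req#14 t=23s (window 2): ALLOW
  req#15 t=27s (window 2): ALLOW
  req#16 t=27s (window 2): ALLOW
  req#17 t=30s (window 2): ALLOW
  req#18 t=30s (window 2): DENY
  req#19 t=32s (window 2): DENY
  req#20 t=33s (window 3): ALLOW
  req#21 t=35s (window 3): ALLOW
  req#22 t=35s (window 3): ALLOW
  req#23 t=35s (window 3): ALLOW
  req#24 t=35s (window 3): DENY

Allowed counts by window: 4 4 4 4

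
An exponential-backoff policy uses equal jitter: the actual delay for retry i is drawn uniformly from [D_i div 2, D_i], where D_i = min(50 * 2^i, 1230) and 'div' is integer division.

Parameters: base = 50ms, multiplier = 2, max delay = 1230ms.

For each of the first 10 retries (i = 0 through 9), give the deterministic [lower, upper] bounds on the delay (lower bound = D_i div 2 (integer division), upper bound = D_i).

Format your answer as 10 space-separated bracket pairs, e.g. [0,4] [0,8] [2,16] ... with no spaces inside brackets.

Answer: [25,50] [50,100] [100,200] [200,400] [400,800] [615,1230] [615,1230] [615,1230] [615,1230] [615,1230]

Derivation:
Computing bounds per retry:
  i=0: D_i=min(50*2^0,1230)=50, bounds=[25,50]
  i=1: D_i=min(50*2^1,1230)=100, bounds=[50,100]
  i=2: D_i=min(50*2^2,1230)=200, bounds=[100,200]
  i=3: D_i=min(50*2^3,1230)=400, bounds=[200,400]
  i=4: D_i=min(50*2^4,1230)=800, bounds=[400,800]
  i=5: D_i=min(50*2^5,1230)=1230, bounds=[615,1230]
  i=6: D_i=min(50*2^6,1230)=1230, bounds=[615,1230]
  i=7: D_i=min(50*2^7,1230)=1230, bounds=[615,1230]
  i=8: D_i=min(50*2^8,1230)=1230, bounds=[615,1230]
  i=9: D_i=min(50*2^9,1230)=1230, bounds=[615,1230]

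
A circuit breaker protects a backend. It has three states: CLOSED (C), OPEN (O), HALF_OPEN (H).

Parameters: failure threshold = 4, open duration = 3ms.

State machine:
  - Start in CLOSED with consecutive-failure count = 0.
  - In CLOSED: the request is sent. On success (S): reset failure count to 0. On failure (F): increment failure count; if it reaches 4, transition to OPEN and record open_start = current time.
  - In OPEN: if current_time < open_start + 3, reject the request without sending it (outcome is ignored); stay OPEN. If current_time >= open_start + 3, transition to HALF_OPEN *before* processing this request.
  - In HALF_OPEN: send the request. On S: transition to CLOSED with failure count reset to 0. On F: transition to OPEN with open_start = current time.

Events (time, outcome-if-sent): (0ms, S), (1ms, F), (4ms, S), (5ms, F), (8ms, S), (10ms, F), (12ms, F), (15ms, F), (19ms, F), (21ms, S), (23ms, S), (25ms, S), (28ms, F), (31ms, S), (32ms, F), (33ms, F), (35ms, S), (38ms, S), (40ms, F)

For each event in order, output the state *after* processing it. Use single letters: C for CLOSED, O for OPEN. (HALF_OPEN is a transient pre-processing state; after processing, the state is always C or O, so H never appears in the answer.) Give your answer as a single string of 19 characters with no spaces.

Answer: CCCCCCCCOOCCCCCCCCC

Derivation:
State after each event:
  event#1 t=0ms outcome=S: state=CLOSED
  event#2 t=1ms outcome=F: state=CLOSED
  event#3 t=4ms outcome=S: state=CLOSED
  event#4 t=5ms outcome=F: state=CLOSED
  event#5 t=8ms outcome=S: state=CLOSED
  event#6 t=10ms outcome=F: state=CLOSED
  event#7 t=12ms outcome=F: state=CLOSED
  event#8 t=15ms outcome=F: state=CLOSED
  event#9 t=19ms outcome=F: state=OPEN
  event#10 t=21ms outcome=S: state=OPEN
  event#11 t=23ms outcome=S: state=CLOSED
  event#12 t=25ms outcome=S: state=CLOSED
  event#13 t=28ms outcome=F: state=CLOSED
  event#14 t=31ms outcome=S: state=CLOSED
  event#15 t=32ms outcome=F: state=CLOSED
  event#16 t=33ms outcome=F: state=CLOSED
  event#17 t=35ms outcome=S: state=CLOSED
  event#18 t=38ms outcome=S: state=CLOSED
  event#19 t=40ms outcome=F: state=CLOSED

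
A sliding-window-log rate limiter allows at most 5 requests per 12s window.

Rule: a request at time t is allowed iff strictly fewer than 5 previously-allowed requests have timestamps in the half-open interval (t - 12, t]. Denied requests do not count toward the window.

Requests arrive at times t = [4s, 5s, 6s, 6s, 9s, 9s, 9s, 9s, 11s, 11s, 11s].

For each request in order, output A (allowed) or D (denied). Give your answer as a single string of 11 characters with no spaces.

Answer: AAAAADDDDDD

Derivation:
Tracking allowed requests in the window:
  req#1 t=4s: ALLOW
  req#2 t=5s: ALLOW
  req#3 t=6s: ALLOW
  req#4 t=6s: ALLOW
  req#5 t=9s: ALLOW
  req#6 t=9s: DENY
  req#7 t=9s: DENY
  req#8 t=9s: DENY
  req#9 t=11s: DENY
  req#10 t=11s: DENY
  req#11 t=11s: DENY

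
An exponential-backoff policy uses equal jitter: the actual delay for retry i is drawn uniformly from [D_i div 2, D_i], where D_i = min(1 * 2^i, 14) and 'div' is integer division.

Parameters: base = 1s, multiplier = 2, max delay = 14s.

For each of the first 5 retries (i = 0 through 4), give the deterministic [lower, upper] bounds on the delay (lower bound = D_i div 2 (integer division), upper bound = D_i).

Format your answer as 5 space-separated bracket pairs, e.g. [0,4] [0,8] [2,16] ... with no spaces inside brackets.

Answer: [0,1] [1,2] [2,4] [4,8] [7,14]

Derivation:
Computing bounds per retry:
  i=0: D_i=min(1*2^0,14)=1, bounds=[0,1]
  i=1: D_i=min(1*2^1,14)=2, bounds=[1,2]
  i=2: D_i=min(1*2^2,14)=4, bounds=[2,4]
  i=3: D_i=min(1*2^3,14)=8, bounds=[4,8]
  i=4: D_i=min(1*2^4,14)=14, bounds=[7,14]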